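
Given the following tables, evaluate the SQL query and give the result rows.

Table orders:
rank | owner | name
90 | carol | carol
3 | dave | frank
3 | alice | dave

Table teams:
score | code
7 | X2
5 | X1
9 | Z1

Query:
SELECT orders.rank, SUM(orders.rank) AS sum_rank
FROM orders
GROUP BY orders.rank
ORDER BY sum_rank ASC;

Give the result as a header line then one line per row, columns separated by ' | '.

After GROUP BY (2 rows):
orders.rank | sum_rank
90 | 90
3 | 6
After ORDER BY (2 rows):
orders.rank | sum_rank
3 | 6
90 | 90

== RESULT ==
orders.rank | sum_rank
3 | 6
90 | 90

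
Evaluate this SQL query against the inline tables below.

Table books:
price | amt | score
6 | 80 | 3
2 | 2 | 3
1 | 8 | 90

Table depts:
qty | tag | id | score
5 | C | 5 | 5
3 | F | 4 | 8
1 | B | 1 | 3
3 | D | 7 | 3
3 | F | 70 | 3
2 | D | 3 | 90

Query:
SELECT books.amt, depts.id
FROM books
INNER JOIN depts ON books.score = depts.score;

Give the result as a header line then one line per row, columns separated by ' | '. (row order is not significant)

After JOIN depts (7 rows):
books.price | books.amt | books.score | depts.qty | depts.tag | depts.id | depts.score
6 | 80 | 3 | 1 | B | 1 | 3
6 | 80 | 3 | 3 | D | 7 | 3
6 | 80 | 3 | 3 | F | 70 | 3
2 | 2 | 3 | 1 | B | 1 | 3
2 | 2 | 3 | 3 | D | 7 | 3
2 | 2 | 3 | 3 | F | 70 | 3
1 | 8 | 90 | 2 | D | 3 | 90
After SELECT (7 rows):
books.amt | depts.id
80 | 1
80 | 7
80 | 70
2 | 1
2 | 7
2 | 70
8 | 3

== RESULT ==
books.amt | depts.id
80 | 1
80 | 7
80 | 70
2 | 1
2 | 7
2 | 70
8 | 3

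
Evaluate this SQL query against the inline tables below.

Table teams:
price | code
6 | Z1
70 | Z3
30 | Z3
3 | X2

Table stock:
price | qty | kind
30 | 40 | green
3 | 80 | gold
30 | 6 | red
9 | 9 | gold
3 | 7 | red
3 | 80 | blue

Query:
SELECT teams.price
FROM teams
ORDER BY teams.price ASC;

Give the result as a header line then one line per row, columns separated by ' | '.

== RESULT ==
teams.price
3
6
30
70

Derivation:
After SELECT (4 rows):
teams.price
6
70
30
3
After ORDER BY (4 rows):
teams.price
3
6
30
70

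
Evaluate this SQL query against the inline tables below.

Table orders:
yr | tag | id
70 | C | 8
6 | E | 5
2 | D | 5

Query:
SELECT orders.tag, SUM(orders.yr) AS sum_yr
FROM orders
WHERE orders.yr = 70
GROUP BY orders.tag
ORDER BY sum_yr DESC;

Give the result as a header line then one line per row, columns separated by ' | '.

After WHERE (1 rows):
orders.yr | orders.tag | orders.id
70 | C | 8
After GROUP BY (1 rows):
orders.tag | sum_yr
C | 70
After ORDER BY (1 rows):
orders.tag | sum_yr
C | 70

== RESULT ==
orders.tag | sum_yr
C | 70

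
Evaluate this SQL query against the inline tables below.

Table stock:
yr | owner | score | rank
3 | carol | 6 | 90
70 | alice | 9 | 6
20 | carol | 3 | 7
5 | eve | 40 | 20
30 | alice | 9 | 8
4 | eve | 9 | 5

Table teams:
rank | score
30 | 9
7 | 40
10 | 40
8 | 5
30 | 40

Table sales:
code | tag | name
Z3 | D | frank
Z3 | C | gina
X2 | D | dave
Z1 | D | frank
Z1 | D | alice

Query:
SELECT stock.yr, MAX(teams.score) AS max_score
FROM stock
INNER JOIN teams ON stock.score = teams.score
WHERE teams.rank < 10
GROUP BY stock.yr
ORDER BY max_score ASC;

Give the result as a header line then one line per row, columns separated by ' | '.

After JOIN teams (6 rows):
stock.yr | stock.owner | stock.score | stock.rank | teams.rank | teams.score
70 | alice | 9 | 6 | 30 | 9
5 | eve | 40 | 20 | 7 | 40
5 | eve | 40 | 20 | 10 | 40
5 | eve | 40 | 20 | 30 | 40
30 | alice | 9 | 8 | 30 | 9
4 | eve | 9 | 5 | 30 | 9
After WHERE (1 rows):
stock.yr | stock.owner | stock.score | stock.rank | teams.rank | teams.score
5 | eve | 40 | 20 | 7 | 40
After GROUP BY (1 rows):
stock.yr | max_score
5 | 40
After ORDER BY (1 rows):
stock.yr | max_score
5 | 40

== RESULT ==
stock.yr | max_score
5 | 40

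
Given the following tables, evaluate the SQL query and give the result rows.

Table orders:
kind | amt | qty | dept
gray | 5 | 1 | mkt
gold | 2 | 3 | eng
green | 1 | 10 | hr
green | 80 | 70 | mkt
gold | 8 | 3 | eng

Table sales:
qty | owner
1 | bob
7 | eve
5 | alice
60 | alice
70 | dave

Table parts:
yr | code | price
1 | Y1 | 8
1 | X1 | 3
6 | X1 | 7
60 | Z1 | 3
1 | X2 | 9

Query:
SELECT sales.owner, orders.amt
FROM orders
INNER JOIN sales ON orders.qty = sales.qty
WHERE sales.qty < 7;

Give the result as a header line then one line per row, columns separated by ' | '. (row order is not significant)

After JOIN sales (2 rows):
orders.kind | orders.amt | orders.qty | orders.dept | sales.qty | sales.owner
gray | 5 | 1 | mkt | 1 | bob
green | 80 | 70 | mkt | 70 | dave
After WHERE (1 rows):
orders.kind | orders.amt | orders.qty | orders.dept | sales.qty | sales.owner
gray | 5 | 1 | mkt | 1 | bob
After SELECT (1 rows):
sales.owner | orders.amt
bob | 5

== RESULT ==
sales.owner | orders.amt
bob | 5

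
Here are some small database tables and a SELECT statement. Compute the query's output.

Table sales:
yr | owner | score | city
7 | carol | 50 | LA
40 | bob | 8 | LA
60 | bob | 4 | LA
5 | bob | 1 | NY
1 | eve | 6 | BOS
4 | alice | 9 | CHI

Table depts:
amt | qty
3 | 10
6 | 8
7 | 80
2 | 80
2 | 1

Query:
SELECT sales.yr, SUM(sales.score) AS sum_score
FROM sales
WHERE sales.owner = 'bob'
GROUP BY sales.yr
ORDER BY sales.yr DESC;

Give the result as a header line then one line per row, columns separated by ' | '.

== RESULT ==
sales.yr | sum_score
60 | 4
40 | 8
5 | 1

Derivation:
After WHERE (3 rows):
sales.yr | sales.owner | sales.score | sales.city
40 | bob | 8 | LA
60 | bob | 4 | LA
5 | bob | 1 | NY
After GROUP BY (3 rows):
sales.yr | sum_score
40 | 8
60 | 4
5 | 1
After ORDER BY (3 rows):
sales.yr | sum_score
60 | 4
40 | 8
5 | 1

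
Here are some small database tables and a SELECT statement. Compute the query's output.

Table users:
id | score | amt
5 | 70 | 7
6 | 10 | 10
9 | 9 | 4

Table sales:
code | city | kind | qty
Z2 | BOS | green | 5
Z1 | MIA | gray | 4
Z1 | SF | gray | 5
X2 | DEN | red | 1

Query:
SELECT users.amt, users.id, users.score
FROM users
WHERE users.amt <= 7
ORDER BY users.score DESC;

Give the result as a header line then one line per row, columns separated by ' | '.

After WHERE (2 rows):
users.id | users.score | users.amt
5 | 70 | 7
9 | 9 | 4
After SELECT (2 rows):
users.amt | users.id | users.score
7 | 5 | 70
4 | 9 | 9
After ORDER BY (2 rows):
users.amt | users.id | users.score
7 | 5 | 70
4 | 9 | 9

== RESULT ==
users.amt | users.id | users.score
7 | 5 | 70
4 | 9 | 9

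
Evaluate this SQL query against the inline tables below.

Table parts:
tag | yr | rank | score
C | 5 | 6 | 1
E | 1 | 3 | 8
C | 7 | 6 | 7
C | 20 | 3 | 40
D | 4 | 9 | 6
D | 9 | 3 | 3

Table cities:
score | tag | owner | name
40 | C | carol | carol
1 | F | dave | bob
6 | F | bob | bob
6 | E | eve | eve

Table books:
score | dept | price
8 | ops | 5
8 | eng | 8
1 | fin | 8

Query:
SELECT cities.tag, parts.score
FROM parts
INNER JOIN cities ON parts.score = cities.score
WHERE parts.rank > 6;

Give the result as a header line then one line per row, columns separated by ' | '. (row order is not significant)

== RESULT ==
cities.tag | parts.score
F | 6
E | 6

Derivation:
After JOIN cities (4 rows):
parts.tag | parts.yr | parts.rank | parts.score | cities.score | cities.tag | cities.owner | cities.name
C | 5 | 6 | 1 | 1 | F | dave | bob
C | 20 | 3 | 40 | 40 | C | carol | carol
D | 4 | 9 | 6 | 6 | F | bob | bob
D | 4 | 9 | 6 | 6 | E | eve | eve
After WHERE (2 rows):
parts.tag | parts.yr | parts.rank | parts.score | cities.score | cities.tag | cities.owner | cities.name
D | 4 | 9 | 6 | 6 | F | bob | bob
D | 4 | 9 | 6 | 6 | E | eve | eve
After SELECT (2 rows):
cities.tag | parts.score
F | 6
E | 6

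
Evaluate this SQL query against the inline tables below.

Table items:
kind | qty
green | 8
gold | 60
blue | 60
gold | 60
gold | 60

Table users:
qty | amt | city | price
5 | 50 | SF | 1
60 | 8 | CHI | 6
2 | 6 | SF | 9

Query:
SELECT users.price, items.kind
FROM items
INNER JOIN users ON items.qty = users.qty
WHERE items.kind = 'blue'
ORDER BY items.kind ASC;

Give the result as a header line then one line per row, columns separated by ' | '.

== RESULT ==
users.price | items.kind
6 | blue

Derivation:
After JOIN users (4 rows):
items.kind | items.qty | users.qty | users.amt | users.city | users.price
gold | 60 | 60 | 8 | CHI | 6
blue | 60 | 60 | 8 | CHI | 6
gold | 60 | 60 | 8 | CHI | 6
gold | 60 | 60 | 8 | CHI | 6
After WHERE (1 rows):
items.kind | items.qty | users.qty | users.amt | users.city | users.price
blue | 60 | 60 | 8 | CHI | 6
After SELECT (1 rows):
users.price | items.kind
6 | blue
After ORDER BY (1 rows):
users.price | items.kind
6 | blue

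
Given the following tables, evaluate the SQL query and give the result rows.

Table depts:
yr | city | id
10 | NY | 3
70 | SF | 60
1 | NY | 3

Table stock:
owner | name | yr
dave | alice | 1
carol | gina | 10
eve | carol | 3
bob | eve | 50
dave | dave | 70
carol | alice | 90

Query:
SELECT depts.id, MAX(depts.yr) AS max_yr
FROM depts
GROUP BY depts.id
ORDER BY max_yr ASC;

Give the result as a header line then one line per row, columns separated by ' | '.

After GROUP BY (2 rows):
depts.id | max_yr
3 | 10
60 | 70
After ORDER BY (2 rows):
depts.id | max_yr
3 | 10
60 | 70

== RESULT ==
depts.id | max_yr
3 | 10
60 | 70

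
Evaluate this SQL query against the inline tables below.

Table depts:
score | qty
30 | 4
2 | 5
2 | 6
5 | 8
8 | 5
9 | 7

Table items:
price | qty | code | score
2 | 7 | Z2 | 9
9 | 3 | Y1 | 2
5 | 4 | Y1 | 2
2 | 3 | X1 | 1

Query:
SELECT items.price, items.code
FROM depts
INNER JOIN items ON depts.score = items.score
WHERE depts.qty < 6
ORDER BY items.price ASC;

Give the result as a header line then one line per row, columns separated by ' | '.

After JOIN items (5 rows):
depts.score | depts.qty | items.price | items.qty | items.code | items.score
2 | 5 | 9 | 3 | Y1 | 2
2 | 5 | 5 | 4 | Y1 | 2
2 | 6 | 9 | 3 | Y1 | 2
2 | 6 | 5 | 4 | Y1 | 2
9 | 7 | 2 | 7 | Z2 | 9
After WHERE (2 rows):
depts.score | depts.qty | items.price | items.qty | items.code | items.score
2 | 5 | 9 | 3 | Y1 | 2
2 | 5 | 5 | 4 | Y1 | 2
After SELECT (2 rows):
items.price | items.code
9 | Y1
5 | Y1
After ORDER BY (2 rows):
items.price | items.code
5 | Y1
9 | Y1

== RESULT ==
items.price | items.code
5 | Y1
9 | Y1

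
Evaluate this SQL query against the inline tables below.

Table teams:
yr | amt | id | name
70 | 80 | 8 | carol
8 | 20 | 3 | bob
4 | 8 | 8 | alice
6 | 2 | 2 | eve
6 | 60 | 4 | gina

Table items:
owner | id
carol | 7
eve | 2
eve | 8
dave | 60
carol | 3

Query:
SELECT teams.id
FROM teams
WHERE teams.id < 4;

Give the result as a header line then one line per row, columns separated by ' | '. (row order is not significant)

After WHERE (2 rows):
teams.yr | teams.amt | teams.id | teams.name
8 | 20 | 3 | bob
6 | 2 | 2 | eve
After SELECT (2 rows):
teams.id
3
2

== RESULT ==
teams.id
3
2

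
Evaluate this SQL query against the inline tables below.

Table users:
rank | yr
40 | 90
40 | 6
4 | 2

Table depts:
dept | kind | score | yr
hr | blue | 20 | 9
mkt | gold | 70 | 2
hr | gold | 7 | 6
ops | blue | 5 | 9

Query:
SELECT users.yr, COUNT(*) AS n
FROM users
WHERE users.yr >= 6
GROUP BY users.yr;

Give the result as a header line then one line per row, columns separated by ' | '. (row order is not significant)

After WHERE (2 rows):
users.rank | users.yr
40 | 90
40 | 6
After GROUP BY (2 rows):
users.yr | n
90 | 1
6 | 1

== RESULT ==
users.yr | n
90 | 1
6 | 1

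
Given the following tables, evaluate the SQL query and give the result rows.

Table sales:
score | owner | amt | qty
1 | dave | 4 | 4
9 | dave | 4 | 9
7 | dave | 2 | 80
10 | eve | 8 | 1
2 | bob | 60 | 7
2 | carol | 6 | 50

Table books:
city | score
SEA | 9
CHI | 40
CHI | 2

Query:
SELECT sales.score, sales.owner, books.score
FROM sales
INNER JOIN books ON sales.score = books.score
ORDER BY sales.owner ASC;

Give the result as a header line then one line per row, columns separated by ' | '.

After JOIN books (3 rows):
sales.score | sales.owner | sales.amt | sales.qty | books.city | books.score
9 | dave | 4 | 9 | SEA | 9
2 | bob | 60 | 7 | CHI | 2
2 | carol | 6 | 50 | CHI | 2
After SELECT (3 rows):
sales.score | sales.owner | books.score
9 | dave | 9
2 | bob | 2
2 | carol | 2
After ORDER BY (3 rows):
sales.score | sales.owner | books.score
2 | bob | 2
2 | carol | 2
9 | dave | 9

== RESULT ==
sales.score | sales.owner | books.score
2 | bob | 2
2 | carol | 2
9 | dave | 9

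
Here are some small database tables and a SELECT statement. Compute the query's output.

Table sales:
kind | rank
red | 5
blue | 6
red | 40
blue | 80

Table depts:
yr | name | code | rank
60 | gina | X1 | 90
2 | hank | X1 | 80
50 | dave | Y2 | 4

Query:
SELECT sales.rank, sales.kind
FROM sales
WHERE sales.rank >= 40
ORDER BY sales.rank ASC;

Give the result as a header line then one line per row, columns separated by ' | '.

After WHERE (2 rows):
sales.kind | sales.rank
red | 40
blue | 80
After SELECT (2 rows):
sales.rank | sales.kind
40 | red
80 | blue
After ORDER BY (2 rows):
sales.rank | sales.kind
40 | red
80 | blue

== RESULT ==
sales.rank | sales.kind
40 | red
80 | blue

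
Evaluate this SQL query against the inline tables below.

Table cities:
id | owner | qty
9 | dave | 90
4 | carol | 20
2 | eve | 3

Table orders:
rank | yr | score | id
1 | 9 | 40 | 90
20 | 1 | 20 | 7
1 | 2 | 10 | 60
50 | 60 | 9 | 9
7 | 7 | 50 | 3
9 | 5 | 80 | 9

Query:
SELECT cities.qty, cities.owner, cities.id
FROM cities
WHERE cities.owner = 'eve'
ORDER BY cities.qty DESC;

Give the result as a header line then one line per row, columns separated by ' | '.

After WHERE (1 rows):
cities.id | cities.owner | cities.qty
2 | eve | 3
After SELECT (1 rows):
cities.qty | cities.owner | cities.id
3 | eve | 2
After ORDER BY (1 rows):
cities.qty | cities.owner | cities.id
3 | eve | 2

== RESULT ==
cities.qty | cities.owner | cities.id
3 | eve | 2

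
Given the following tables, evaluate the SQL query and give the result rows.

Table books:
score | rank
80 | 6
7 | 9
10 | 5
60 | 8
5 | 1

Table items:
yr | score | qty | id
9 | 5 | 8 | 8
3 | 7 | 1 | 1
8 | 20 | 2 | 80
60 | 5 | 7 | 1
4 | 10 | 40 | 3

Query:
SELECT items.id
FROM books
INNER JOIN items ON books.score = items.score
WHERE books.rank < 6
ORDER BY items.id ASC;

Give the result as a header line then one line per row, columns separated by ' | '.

== RESULT ==
items.id
1
3
8

Derivation:
After JOIN items (4 rows):
books.score | books.rank | items.yr | items.score | items.qty | items.id
7 | 9 | 3 | 7 | 1 | 1
10 | 5 | 4 | 10 | 40 | 3
5 | 1 | 9 | 5 | 8 | 8
5 | 1 | 60 | 5 | 7 | 1
After WHERE (3 rows):
books.score | books.rank | items.yr | items.score | items.qty | items.id
10 | 5 | 4 | 10 | 40 | 3
5 | 1 | 9 | 5 | 8 | 8
5 | 1 | 60 | 5 | 7 | 1
After SELECT (3 rows):
items.id
3
8
1
After ORDER BY (3 rows):
items.id
1
3
8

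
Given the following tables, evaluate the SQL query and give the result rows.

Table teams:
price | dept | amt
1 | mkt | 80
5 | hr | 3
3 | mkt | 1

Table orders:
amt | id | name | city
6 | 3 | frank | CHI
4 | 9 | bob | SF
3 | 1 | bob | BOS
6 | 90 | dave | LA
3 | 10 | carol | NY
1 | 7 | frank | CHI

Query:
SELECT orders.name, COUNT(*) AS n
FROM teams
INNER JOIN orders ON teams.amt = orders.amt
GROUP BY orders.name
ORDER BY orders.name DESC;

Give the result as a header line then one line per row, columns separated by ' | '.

== RESULT ==
orders.name | n
frank | 1
carol | 1
bob | 1

Derivation:
After JOIN orders (3 rows):
teams.price | teams.dept | teams.amt | orders.amt | orders.id | orders.name | orders.city
5 | hr | 3 | 3 | 1 | bob | BOS
5 | hr | 3 | 3 | 10 | carol | NY
3 | mkt | 1 | 1 | 7 | frank | CHI
After GROUP BY (3 rows):
orders.name | n
bob | 1
carol | 1
frank | 1
After ORDER BY (3 rows):
orders.name | n
frank | 1
carol | 1
bob | 1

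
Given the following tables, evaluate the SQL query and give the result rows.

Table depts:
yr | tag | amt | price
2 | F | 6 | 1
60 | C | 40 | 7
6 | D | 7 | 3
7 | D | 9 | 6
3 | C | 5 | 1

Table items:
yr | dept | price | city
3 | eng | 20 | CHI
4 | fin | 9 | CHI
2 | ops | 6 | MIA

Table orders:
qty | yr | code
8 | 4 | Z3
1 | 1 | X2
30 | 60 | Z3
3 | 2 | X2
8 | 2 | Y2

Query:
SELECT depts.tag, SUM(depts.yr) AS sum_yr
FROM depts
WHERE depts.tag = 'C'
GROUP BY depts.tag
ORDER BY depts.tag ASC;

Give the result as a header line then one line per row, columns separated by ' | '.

== RESULT ==
depts.tag | sum_yr
C | 63

Derivation:
After WHERE (2 rows):
depts.yr | depts.tag | depts.amt | depts.price
60 | C | 40 | 7
3 | C | 5 | 1
After GROUP BY (1 rows):
depts.tag | sum_yr
C | 63
After ORDER BY (1 rows):
depts.tag | sum_yr
C | 63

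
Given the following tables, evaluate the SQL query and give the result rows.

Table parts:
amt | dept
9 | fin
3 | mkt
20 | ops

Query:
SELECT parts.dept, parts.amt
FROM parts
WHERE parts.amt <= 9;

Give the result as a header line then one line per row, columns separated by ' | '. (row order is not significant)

== RESULT ==
parts.dept | parts.amt
fin | 9
mkt | 3

Derivation:
After WHERE (2 rows):
parts.amt | parts.dept
9 | fin
3 | mkt
After SELECT (2 rows):
parts.dept | parts.amt
fin | 9
mkt | 3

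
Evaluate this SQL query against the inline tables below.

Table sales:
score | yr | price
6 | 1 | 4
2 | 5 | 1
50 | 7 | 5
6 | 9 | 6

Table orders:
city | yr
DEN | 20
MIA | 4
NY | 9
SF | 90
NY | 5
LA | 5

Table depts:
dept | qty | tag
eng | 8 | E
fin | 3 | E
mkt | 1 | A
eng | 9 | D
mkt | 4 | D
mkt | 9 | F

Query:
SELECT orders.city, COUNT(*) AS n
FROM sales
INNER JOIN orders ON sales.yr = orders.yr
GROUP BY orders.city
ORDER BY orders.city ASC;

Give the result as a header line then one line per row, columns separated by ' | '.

== RESULT ==
orders.city | n
LA | 1
NY | 2

Derivation:
After JOIN orders (3 rows):
sales.score | sales.yr | sales.price | orders.city | orders.yr
2 | 5 | 1 | NY | 5
2 | 5 | 1 | LA | 5
6 | 9 | 6 | NY | 9
After GROUP BY (2 rows):
orders.city | n
NY | 2
LA | 1
After ORDER BY (2 rows):
orders.city | n
LA | 1
NY | 2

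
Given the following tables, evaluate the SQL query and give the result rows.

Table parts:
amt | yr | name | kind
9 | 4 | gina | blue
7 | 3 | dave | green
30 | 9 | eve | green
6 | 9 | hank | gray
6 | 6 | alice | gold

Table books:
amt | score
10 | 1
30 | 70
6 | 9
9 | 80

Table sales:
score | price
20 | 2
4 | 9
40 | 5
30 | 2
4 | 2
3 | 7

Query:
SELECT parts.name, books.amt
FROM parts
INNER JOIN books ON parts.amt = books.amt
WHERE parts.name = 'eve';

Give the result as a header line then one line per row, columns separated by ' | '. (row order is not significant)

== RESULT ==
parts.name | books.amt
eve | 30

Derivation:
After JOIN books (4 rows):
parts.amt | parts.yr | parts.name | parts.kind | books.amt | books.score
9 | 4 | gina | blue | 9 | 80
30 | 9 | eve | green | 30 | 70
6 | 9 | hank | gray | 6 | 9
6 | 6 | alice | gold | 6 | 9
After WHERE (1 rows):
parts.amt | parts.yr | parts.name | parts.kind | books.amt | books.score
30 | 9 | eve | green | 30 | 70
After SELECT (1 rows):
parts.name | books.amt
eve | 30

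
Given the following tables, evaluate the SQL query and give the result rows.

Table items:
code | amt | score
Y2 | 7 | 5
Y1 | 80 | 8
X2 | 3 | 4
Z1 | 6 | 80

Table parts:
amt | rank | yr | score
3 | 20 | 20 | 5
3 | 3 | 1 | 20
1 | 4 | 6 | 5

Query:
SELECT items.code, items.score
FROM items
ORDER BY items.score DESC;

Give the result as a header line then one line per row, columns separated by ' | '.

After SELECT (4 rows):
items.code | items.score
Y2 | 5
Y1 | 8
X2 | 4
Z1 | 80
After ORDER BY (4 rows):
items.code | items.score
Z1 | 80
Y1 | 8
Y2 | 5
X2 | 4

== RESULT ==
items.code | items.score
Z1 | 80
Y1 | 8
Y2 | 5
X2 | 4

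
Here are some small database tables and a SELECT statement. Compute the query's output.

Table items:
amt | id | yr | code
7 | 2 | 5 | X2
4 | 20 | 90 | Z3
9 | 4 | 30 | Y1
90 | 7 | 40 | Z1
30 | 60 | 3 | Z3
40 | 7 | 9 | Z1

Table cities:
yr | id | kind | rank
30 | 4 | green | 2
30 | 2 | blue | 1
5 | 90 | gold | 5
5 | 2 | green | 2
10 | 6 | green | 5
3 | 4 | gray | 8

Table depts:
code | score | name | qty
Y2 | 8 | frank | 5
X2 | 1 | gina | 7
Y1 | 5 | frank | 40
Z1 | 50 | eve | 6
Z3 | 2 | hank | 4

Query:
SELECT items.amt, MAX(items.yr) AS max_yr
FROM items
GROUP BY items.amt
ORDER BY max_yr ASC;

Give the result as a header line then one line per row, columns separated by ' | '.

After GROUP BY (6 rows):
items.amt | max_yr
7 | 5
4 | 90
9 | 30
90 | 40
30 | 3
40 | 9
After ORDER BY (6 rows):
items.amt | max_yr
30 | 3
7 | 5
40 | 9
9 | 30
90 | 40
4 | 90

== RESULT ==
items.amt | max_yr
30 | 3
7 | 5
40 | 9
9 | 30
90 | 40
4 | 90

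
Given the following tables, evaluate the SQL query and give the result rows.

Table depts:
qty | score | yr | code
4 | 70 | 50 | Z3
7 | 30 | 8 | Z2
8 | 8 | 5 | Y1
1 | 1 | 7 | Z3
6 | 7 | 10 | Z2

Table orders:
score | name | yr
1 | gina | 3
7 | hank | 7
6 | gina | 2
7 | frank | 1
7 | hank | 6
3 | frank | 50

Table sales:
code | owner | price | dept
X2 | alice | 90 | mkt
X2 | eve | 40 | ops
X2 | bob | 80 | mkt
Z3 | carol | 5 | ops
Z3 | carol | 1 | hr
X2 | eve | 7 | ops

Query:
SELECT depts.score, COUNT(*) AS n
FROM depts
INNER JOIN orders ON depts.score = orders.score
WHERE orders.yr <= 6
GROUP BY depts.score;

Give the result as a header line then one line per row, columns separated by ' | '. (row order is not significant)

After JOIN orders (4 rows):
depts.qty | depts.score | depts.yr | depts.code | orders.score | orders.name | orders.yr
1 | 1 | 7 | Z3 | 1 | gina | 3
6 | 7 | 10 | Z2 | 7 | hank | 7
6 | 7 | 10 | Z2 | 7 | frank | 1
6 | 7 | 10 | Z2 | 7 | hank | 6
After WHERE (3 rows):
depts.qty | depts.score | depts.yr | depts.code | orders.score | orders.name | orders.yr
1 | 1 | 7 | Z3 | 1 | gina | 3
6 | 7 | 10 | Z2 | 7 | frank | 1
6 | 7 | 10 | Z2 | 7 | hank | 6
After GROUP BY (2 rows):
depts.score | n
1 | 1
7 | 2

== RESULT ==
depts.score | n
1 | 1
7 | 2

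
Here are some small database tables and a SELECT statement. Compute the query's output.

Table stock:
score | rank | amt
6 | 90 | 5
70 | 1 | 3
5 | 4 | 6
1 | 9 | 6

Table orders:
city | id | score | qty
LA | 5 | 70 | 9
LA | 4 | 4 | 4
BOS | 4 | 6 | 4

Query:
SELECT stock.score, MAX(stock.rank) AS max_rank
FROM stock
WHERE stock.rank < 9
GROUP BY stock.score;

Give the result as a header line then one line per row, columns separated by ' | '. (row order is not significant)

After WHERE (2 rows):
stock.score | stock.rank | stock.amt
70 | 1 | 3
5 | 4 | 6
After GROUP BY (2 rows):
stock.score | max_rank
70 | 1
5 | 4

== RESULT ==
stock.score | max_rank
70 | 1
5 | 4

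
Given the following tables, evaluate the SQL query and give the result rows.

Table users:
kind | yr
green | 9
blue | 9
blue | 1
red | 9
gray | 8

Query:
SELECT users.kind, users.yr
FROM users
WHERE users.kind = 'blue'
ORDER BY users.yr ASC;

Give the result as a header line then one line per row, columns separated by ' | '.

== RESULT ==
users.kind | users.yr
blue | 1
blue | 9

Derivation:
After WHERE (2 rows):
users.kind | users.yr
blue | 9
blue | 1
After SELECT (2 rows):
users.kind | users.yr
blue | 9
blue | 1
After ORDER BY (2 rows):
users.kind | users.yr
blue | 1
blue | 9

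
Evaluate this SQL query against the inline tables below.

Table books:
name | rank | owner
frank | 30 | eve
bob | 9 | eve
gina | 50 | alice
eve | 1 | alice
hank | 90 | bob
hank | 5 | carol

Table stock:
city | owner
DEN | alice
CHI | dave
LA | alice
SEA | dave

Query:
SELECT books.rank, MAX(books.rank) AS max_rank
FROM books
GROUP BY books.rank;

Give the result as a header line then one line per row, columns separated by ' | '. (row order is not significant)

== RESULT ==
books.rank | max_rank
30 | 30
9 | 9
50 | 50
1 | 1
90 | 90
5 | 5

Derivation:
After GROUP BY (6 rows):
books.rank | max_rank
30 | 30
9 | 9
50 | 50
1 | 1
90 | 90
5 | 5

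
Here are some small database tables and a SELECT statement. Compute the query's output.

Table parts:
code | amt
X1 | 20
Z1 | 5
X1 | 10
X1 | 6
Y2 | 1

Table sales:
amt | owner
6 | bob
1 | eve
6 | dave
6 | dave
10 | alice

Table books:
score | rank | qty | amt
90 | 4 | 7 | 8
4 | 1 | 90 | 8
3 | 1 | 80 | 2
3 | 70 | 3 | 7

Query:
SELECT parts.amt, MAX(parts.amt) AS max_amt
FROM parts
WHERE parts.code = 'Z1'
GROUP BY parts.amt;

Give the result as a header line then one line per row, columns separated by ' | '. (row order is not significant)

== RESULT ==
parts.amt | max_amt
5 | 5

Derivation:
After WHERE (1 rows):
parts.code | parts.amt
Z1 | 5
After GROUP BY (1 rows):
parts.amt | max_amt
5 | 5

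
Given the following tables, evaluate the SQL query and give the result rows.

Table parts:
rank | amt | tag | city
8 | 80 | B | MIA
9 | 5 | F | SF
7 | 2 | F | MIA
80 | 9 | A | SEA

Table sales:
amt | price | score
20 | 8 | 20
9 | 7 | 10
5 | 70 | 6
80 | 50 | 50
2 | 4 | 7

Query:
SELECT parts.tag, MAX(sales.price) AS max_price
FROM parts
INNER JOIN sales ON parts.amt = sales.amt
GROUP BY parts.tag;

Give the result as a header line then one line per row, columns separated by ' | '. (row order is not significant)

== RESULT ==
parts.tag | max_price
B | 50
F | 70
A | 7

Derivation:
After JOIN sales (4 rows):
parts.rank | parts.amt | parts.tag | parts.city | sales.amt | sales.price | sales.score
8 | 80 | B | MIA | 80 | 50 | 50
9 | 5 | F | SF | 5 | 70 | 6
7 | 2 | F | MIA | 2 | 4 | 7
80 | 9 | A | SEA | 9 | 7 | 10
After GROUP BY (3 rows):
parts.tag | max_price
B | 50
F | 70
A | 7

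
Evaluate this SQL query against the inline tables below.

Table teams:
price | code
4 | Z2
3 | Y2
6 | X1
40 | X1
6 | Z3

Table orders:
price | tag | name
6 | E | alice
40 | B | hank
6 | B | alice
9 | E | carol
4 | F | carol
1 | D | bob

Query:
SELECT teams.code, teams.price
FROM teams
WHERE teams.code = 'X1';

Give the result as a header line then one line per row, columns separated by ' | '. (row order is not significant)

== RESULT ==
teams.code | teams.price
X1 | 6
X1 | 40

Derivation:
After WHERE (2 rows):
teams.price | teams.code
6 | X1
40 | X1
After SELECT (2 rows):
teams.code | teams.price
X1 | 6
X1 | 40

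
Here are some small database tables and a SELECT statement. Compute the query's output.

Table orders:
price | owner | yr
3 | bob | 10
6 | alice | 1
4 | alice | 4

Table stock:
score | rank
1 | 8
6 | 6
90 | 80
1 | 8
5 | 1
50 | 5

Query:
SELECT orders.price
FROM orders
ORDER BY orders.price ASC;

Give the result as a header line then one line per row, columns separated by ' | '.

== RESULT ==
orders.price
3
4
6

Derivation:
After SELECT (3 rows):
orders.price
3
6
4
After ORDER BY (3 rows):
orders.price
3
4
6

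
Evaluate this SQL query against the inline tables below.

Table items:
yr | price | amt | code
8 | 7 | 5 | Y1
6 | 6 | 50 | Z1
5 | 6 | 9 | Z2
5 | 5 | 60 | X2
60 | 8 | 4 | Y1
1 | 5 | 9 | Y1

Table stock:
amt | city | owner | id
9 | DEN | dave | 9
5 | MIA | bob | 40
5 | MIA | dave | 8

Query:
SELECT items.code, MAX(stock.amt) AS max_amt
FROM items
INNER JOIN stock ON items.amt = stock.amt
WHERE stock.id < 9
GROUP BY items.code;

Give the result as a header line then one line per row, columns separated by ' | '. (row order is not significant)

After JOIN stock (4 rows):
items.yr | items.price | items.amt | items.code | stock.amt | stock.city | stock.owner | stock.id
8 | 7 | 5 | Y1 | 5 | MIA | bob | 40
8 | 7 | 5 | Y1 | 5 | MIA | dave | 8
5 | 6 | 9 | Z2 | 9 | DEN | dave | 9
1 | 5 | 9 | Y1 | 9 | DEN | dave | 9
After WHERE (1 rows):
items.yr | items.price | items.amt | items.code | stock.amt | stock.city | stock.owner | stock.id
8 | 7 | 5 | Y1 | 5 | MIA | dave | 8
After GROUP BY (1 rows):
items.code | max_amt
Y1 | 5

== RESULT ==
items.code | max_amt
Y1 | 5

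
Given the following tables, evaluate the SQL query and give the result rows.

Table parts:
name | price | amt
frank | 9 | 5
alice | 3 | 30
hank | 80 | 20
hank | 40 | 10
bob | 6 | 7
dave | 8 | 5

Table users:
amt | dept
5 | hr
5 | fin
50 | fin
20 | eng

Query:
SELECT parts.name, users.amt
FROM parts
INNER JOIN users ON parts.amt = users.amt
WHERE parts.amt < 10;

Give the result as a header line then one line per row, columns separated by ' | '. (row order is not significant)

== RESULT ==
parts.name | users.amt
frank | 5
frank | 5
dave | 5
dave | 5

Derivation:
After JOIN users (5 rows):
parts.name | parts.price | parts.amt | users.amt | users.dept
frank | 9 | 5 | 5 | hr
frank | 9 | 5 | 5 | fin
hank | 80 | 20 | 20 | eng
dave | 8 | 5 | 5 | hr
dave | 8 | 5 | 5 | fin
After WHERE (4 rows):
parts.name | parts.price | parts.amt | users.amt | users.dept
frank | 9 | 5 | 5 | hr
frank | 9 | 5 | 5 | fin
dave | 8 | 5 | 5 | hr
dave | 8 | 5 | 5 | fin
After SELECT (4 rows):
parts.name | users.amt
frank | 5
frank | 5
dave | 5
dave | 5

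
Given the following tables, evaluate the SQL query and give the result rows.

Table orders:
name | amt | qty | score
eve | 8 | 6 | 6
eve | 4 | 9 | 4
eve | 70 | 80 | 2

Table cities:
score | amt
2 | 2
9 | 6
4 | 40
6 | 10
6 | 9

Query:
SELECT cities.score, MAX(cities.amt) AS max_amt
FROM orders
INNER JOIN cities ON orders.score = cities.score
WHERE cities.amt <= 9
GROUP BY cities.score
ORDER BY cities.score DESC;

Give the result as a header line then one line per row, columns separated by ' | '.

== RESULT ==
cities.score | max_amt
6 | 9
2 | 2

Derivation:
After JOIN cities (4 rows):
orders.name | orders.amt | orders.qty | orders.score | cities.score | cities.amt
eve | 8 | 6 | 6 | 6 | 10
eve | 8 | 6 | 6 | 6 | 9
eve | 4 | 9 | 4 | 4 | 40
eve | 70 | 80 | 2 | 2 | 2
After WHERE (2 rows):
orders.name | orders.amt | orders.qty | orders.score | cities.score | cities.amt
eve | 8 | 6 | 6 | 6 | 9
eve | 70 | 80 | 2 | 2 | 2
After GROUP BY (2 rows):
cities.score | max_amt
6 | 9
2 | 2
After ORDER BY (2 rows):
cities.score | max_amt
6 | 9
2 | 2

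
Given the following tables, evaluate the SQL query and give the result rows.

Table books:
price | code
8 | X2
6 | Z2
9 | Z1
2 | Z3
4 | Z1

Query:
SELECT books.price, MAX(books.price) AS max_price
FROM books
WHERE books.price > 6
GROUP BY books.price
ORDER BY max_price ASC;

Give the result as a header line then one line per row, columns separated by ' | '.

== RESULT ==
books.price | max_price
8 | 8
9 | 9

Derivation:
After WHERE (2 rows):
books.price | books.code
8 | X2
9 | Z1
After GROUP BY (2 rows):
books.price | max_price
8 | 8
9 | 9
After ORDER BY (2 rows):
books.price | max_price
8 | 8
9 | 9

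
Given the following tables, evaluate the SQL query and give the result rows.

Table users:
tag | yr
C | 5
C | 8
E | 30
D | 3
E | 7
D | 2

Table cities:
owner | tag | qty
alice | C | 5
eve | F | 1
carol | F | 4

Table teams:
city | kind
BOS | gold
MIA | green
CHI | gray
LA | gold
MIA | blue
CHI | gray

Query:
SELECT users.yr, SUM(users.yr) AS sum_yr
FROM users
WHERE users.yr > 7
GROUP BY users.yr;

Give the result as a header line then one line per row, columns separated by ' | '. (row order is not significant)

== RESULT ==
users.yr | sum_yr
8 | 8
30 | 30

Derivation:
After WHERE (2 rows):
users.tag | users.yr
C | 8
E | 30
After GROUP BY (2 rows):
users.yr | sum_yr
8 | 8
30 | 30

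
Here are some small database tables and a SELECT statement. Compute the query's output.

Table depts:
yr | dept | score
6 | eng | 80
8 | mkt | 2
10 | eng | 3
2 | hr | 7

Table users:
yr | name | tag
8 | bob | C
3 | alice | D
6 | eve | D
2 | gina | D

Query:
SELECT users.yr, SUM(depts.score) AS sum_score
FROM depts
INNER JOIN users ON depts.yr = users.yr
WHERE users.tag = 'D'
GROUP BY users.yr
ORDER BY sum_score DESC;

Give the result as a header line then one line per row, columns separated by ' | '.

== RESULT ==
users.yr | sum_score
6 | 80
2 | 7

Derivation:
After JOIN users (3 rows):
depts.yr | depts.dept | depts.score | users.yr | users.name | users.tag
6 | eng | 80 | 6 | eve | D
8 | mkt | 2 | 8 | bob | C
2 | hr | 7 | 2 | gina | D
After WHERE (2 rows):
depts.yr | depts.dept | depts.score | users.yr | users.name | users.tag
6 | eng | 80 | 6 | eve | D
2 | hr | 7 | 2 | gina | D
After GROUP BY (2 rows):
users.yr | sum_score
6 | 80
2 | 7
After ORDER BY (2 rows):
users.yr | sum_score
6 | 80
2 | 7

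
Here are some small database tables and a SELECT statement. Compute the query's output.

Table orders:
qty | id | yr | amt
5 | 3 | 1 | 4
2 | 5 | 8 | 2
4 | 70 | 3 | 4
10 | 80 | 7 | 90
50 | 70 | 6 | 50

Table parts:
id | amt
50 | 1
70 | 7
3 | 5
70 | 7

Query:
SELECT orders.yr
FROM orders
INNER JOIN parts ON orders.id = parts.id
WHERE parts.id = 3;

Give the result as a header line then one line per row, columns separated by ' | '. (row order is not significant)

After JOIN parts (5 rows):
orders.qty | orders.id | orders.yr | orders.amt | parts.id | parts.amt
5 | 3 | 1 | 4 | 3 | 5
4 | 70 | 3 | 4 | 70 | 7
4 | 70 | 3 | 4 | 70 | 7
50 | 70 | 6 | 50 | 70 | 7
50 | 70 | 6 | 50 | 70 | 7
After WHERE (1 rows):
orders.qty | orders.id | orders.yr | orders.amt | parts.id | parts.amt
5 | 3 | 1 | 4 | 3 | 5
After SELECT (1 rows):
orders.yr
1

== RESULT ==
orders.yr
1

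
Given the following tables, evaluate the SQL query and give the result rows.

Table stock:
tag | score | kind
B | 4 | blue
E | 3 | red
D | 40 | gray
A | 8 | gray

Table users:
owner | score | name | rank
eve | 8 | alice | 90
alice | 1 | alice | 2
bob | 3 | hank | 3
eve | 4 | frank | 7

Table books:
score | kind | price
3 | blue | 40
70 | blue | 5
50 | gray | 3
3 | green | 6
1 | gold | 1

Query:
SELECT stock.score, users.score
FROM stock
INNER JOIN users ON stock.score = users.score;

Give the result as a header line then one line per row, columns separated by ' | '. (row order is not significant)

After JOIN users (3 rows):
stock.tag | stock.score | stock.kind | users.owner | users.score | users.name | users.rank
B | 4 | blue | eve | 4 | frank | 7
E | 3 | red | bob | 3 | hank | 3
A | 8 | gray | eve | 8 | alice | 90
After SELECT (3 rows):
stock.score | users.score
4 | 4
3 | 3
8 | 8

== RESULT ==
stock.score | users.score
4 | 4
3 | 3
8 | 8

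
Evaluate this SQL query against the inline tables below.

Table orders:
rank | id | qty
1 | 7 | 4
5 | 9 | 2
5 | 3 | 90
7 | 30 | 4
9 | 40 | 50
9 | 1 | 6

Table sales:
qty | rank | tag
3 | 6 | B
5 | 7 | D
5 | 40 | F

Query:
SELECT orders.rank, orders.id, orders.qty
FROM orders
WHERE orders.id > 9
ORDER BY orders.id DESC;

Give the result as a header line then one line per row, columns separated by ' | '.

After WHERE (2 rows):
orders.rank | orders.id | orders.qty
7 | 30 | 4
9 | 40 | 50
After SELECT (2 rows):
orders.rank | orders.id | orders.qty
7 | 30 | 4
9 | 40 | 50
After ORDER BY (2 rows):
orders.rank | orders.id | orders.qty
9 | 40 | 50
7 | 30 | 4

== RESULT ==
orders.rank | orders.id | orders.qty
9 | 40 | 50
7 | 30 | 4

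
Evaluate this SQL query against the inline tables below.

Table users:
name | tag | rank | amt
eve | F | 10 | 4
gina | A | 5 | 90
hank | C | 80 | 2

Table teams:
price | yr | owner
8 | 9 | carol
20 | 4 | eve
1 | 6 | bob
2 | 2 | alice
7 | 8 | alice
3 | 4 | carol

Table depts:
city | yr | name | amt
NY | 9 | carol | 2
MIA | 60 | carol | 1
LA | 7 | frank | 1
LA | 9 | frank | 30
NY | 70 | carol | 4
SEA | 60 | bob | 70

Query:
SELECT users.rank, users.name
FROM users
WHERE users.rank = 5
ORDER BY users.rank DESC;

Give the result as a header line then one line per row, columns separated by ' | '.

After WHERE (1 rows):
users.name | users.tag | users.rank | users.amt
gina | A | 5 | 90
After SELECT (1 rows):
users.rank | users.name
5 | gina
After ORDER BY (1 rows):
users.rank | users.name
5 | gina

== RESULT ==
users.rank | users.name
5 | gina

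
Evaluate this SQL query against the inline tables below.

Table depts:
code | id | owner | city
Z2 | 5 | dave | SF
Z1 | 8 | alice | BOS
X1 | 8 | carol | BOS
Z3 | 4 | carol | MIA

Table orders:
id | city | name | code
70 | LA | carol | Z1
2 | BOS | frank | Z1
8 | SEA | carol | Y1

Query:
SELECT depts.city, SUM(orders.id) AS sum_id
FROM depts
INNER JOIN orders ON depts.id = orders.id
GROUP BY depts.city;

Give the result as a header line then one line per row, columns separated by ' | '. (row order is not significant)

== RESULT ==
depts.city | sum_id
BOS | 16

Derivation:
After JOIN orders (2 rows):
depts.code | depts.id | depts.owner | depts.city | orders.id | orders.city | orders.name | orders.code
Z1 | 8 | alice | BOS | 8 | SEA | carol | Y1
X1 | 8 | carol | BOS | 8 | SEA | carol | Y1
After GROUP BY (1 rows):
depts.city | sum_id
BOS | 16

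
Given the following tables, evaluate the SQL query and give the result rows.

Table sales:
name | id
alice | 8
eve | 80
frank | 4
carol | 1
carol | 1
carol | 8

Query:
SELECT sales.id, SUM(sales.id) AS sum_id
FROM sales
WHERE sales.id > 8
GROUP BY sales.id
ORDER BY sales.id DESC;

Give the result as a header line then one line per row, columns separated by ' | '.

After WHERE (1 rows):
sales.name | sales.id
eve | 80
After GROUP BY (1 rows):
sales.id | sum_id
80 | 80
After ORDER BY (1 rows):
sales.id | sum_id
80 | 80

== RESULT ==
sales.id | sum_id
80 | 80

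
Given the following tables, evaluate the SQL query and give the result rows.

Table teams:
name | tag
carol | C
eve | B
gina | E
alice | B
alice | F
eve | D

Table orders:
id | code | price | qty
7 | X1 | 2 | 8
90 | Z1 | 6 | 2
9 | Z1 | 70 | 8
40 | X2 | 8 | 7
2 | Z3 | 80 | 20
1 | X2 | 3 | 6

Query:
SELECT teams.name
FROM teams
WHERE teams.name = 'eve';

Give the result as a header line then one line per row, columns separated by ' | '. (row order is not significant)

== RESULT ==
teams.name
eve
eve

Derivation:
After WHERE (2 rows):
teams.name | teams.tag
eve | B
eve | D
After SELECT (2 rows):
teams.name
eve
eve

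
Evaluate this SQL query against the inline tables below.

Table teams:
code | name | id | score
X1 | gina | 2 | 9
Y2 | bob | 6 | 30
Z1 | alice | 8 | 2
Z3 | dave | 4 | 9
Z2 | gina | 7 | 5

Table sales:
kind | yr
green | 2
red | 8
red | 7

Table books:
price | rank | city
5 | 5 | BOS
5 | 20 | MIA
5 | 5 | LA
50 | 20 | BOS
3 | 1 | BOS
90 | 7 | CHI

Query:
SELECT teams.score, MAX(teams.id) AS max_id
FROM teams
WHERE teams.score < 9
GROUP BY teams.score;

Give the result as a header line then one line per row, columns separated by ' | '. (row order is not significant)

== RESULT ==
teams.score | max_id
2 | 8
5 | 7

Derivation:
After WHERE (2 rows):
teams.code | teams.name | teams.id | teams.score
Z1 | alice | 8 | 2
Z2 | gina | 7 | 5
After GROUP BY (2 rows):
teams.score | max_id
2 | 8
5 | 7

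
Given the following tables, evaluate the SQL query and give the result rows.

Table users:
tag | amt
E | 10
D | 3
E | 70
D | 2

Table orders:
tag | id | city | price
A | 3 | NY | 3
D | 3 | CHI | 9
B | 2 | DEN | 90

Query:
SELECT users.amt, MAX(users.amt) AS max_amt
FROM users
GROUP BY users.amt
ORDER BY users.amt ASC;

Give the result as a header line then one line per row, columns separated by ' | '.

After GROUP BY (4 rows):
users.amt | max_amt
10 | 10
3 | 3
70 | 70
2 | 2
After ORDER BY (4 rows):
users.amt | max_amt
2 | 2
3 | 3
10 | 10
70 | 70

== RESULT ==
users.amt | max_amt
2 | 2
3 | 3
10 | 10
70 | 70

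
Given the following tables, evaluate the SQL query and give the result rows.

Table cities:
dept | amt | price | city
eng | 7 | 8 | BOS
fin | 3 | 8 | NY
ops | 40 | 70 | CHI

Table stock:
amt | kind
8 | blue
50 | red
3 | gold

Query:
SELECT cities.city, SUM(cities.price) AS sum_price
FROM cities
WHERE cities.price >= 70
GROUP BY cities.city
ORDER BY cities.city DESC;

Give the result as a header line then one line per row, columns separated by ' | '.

After WHERE (1 rows):
cities.dept | cities.amt | cities.price | cities.city
ops | 40 | 70 | CHI
After GROUP BY (1 rows):
cities.city | sum_price
CHI | 70
After ORDER BY (1 rows):
cities.city | sum_price
CHI | 70

== RESULT ==
cities.city | sum_price
CHI | 70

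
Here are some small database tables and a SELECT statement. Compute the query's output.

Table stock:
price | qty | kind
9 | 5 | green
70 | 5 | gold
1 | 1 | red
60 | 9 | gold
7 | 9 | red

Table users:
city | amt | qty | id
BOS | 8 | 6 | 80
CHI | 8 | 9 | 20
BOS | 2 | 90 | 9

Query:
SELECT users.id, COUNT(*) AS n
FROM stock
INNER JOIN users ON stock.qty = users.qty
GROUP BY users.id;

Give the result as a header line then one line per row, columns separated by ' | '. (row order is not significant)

After JOIN users (2 rows):
stock.price | stock.qty | stock.kind | users.city | users.amt | users.qty | users.id
60 | 9 | gold | CHI | 8 | 9 | 20
7 | 9 | red | CHI | 8 | 9 | 20
After GROUP BY (1 rows):
users.id | n
20 | 2

== RESULT ==
users.id | n
20 | 2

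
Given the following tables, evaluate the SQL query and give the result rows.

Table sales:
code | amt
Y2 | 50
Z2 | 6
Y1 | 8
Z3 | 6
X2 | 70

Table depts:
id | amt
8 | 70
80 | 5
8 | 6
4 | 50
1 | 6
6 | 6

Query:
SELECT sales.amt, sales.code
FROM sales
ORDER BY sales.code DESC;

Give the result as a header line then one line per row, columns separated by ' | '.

After SELECT (5 rows):
sales.amt | sales.code
50 | Y2
6 | Z2
8 | Y1
6 | Z3
70 | X2
After ORDER BY (5 rows):
sales.amt | sales.code
6 | Z3
6 | Z2
50 | Y2
8 | Y1
70 | X2

== RESULT ==
sales.amt | sales.code
6 | Z3
6 | Z2
50 | Y2
8 | Y1
70 | X2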